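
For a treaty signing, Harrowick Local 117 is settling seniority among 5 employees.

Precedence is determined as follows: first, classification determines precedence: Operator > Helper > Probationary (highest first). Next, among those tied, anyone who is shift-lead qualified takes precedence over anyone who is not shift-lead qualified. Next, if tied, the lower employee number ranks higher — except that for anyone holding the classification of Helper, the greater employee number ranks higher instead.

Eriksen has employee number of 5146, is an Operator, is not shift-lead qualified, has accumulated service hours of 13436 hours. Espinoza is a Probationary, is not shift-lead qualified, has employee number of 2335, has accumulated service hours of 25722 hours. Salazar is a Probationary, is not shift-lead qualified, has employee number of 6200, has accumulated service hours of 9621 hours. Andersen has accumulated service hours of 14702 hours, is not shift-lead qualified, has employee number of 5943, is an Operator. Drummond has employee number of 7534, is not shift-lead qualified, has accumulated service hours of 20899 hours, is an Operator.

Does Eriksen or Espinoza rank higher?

Eriksen

By classification: Eriksen, Andersen and Drummond (Operator); then Espinoza and Salazar (Probationary).
Eriksen, Andersen and Drummond are each not shift-lead qualified, so the next rule applies.
Among Eriksen, Andersen and Drummond, by employee number (lower first): Eriksen (5146) before Andersen (5943) before Drummond (7534).
Espinoza and Salazar are each not shift-lead qualified, so the next rule applies.
Among Espinoza and Salazar, by employee number (lower first): Espinoza (2335) before Salazar (6200).
So Eriksen takes precedence.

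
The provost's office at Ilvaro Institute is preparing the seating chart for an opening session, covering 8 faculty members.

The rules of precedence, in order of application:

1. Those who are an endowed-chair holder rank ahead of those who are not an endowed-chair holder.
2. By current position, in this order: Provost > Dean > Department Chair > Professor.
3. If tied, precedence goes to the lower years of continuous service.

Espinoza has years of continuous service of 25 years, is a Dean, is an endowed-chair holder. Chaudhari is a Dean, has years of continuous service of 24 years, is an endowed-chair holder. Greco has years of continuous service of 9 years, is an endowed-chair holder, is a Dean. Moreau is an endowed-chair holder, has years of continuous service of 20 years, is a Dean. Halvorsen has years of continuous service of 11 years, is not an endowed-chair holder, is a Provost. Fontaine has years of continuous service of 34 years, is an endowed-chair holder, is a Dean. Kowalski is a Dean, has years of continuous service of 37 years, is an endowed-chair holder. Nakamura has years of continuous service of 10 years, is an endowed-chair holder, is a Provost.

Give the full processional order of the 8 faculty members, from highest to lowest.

Nakamura, Greco, Moreau, Chaudhari, Espinoza, Fontaine, Kowalski, Halvorsen

By the first rule: Nakamura, Greco, Moreau, Chaudhari, Espinoza, Fontaine and Kowalski (each an endowed-chair holder); then Halvorsen (not an endowed-chair holder).
Among Nakamura, Greco, Moreau, Chaudhari, Espinoza, Fontaine and Kowalski, by current position: Nakamura (Provost) before Greco, Moreau, Chaudhari, Espinoza, Fontaine and Kowalski (Dean).
Among Greco, Moreau, Chaudhari, Espinoza, Fontaine and Kowalski, by years of continuous service (lower first): Greco (9 years) before Moreau (20 years) before Chaudhari (24 years) before Espinoza (25 years) before Fontaine (34 years) before Kowalski (37 years).
Full order: Nakamura, Greco, Moreau, Chaudhari, Espinoza, Fontaine, Kowalski, Halvorsen.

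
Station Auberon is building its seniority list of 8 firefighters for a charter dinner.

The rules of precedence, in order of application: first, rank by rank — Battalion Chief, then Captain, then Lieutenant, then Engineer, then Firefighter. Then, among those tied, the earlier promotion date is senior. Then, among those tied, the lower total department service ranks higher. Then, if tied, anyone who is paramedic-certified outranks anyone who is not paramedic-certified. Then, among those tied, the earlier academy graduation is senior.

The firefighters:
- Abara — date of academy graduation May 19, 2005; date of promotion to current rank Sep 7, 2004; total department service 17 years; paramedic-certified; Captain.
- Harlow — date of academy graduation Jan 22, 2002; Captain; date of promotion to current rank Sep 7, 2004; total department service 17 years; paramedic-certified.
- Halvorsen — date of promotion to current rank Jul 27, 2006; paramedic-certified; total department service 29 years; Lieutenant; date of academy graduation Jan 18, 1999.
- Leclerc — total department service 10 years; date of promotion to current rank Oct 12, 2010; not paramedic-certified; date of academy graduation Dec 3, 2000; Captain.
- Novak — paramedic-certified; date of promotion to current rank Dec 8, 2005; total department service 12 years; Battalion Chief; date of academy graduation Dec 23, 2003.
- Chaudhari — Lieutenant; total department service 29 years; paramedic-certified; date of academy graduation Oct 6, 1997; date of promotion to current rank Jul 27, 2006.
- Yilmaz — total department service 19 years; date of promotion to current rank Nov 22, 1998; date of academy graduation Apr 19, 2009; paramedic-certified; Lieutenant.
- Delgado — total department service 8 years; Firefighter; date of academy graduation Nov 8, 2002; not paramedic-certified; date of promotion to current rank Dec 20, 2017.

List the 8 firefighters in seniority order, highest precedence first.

By rank: Novak (Battalion Chief); then Harlow, Abara and Leclerc (Captain); then Yilmaz, Chaudhari and Halvorsen (Lieutenant); then Delgado (Firefighter).
Among Harlow, Abara and Leclerc, by date of promotion to current rank (earlier first): Harlow and Abara (Sep 7, 2004) before Leclerc (Oct 12, 2010).
Harlow and Abara both have total department service 17 years, so the next rule applies.
Harlow and Abara are each paramedic-certified, so the next rule applies.
Among Harlow and Abara, by date of academy graduation (earlier first): Harlow (Jan 22, 2002) before Abara (May 19, 2005).
Among Yilmaz, Chaudhari and Halvorsen, by date of promotion to current rank (earlier first): Yilmaz (Nov 22, 1998) before Chaudhari and Halvorsen (Jul 27, 2006).
Chaudhari and Halvorsen both have total department service 29 years, so the next rule applies.
Chaudhari and Halvorsen are each paramedic-certified, so the next rule applies.
Among Chaudhari and Halvorsen, by date of academy graduation (earlier first): Chaudhari (Oct 6, 1997) before Halvorsen (Jan 18, 1999).
Full order: Novak, Harlow, Abara, Leclerc, Yilmaz, Chaudhari, Halvorsen, Delgado.

Novak, Harlow, Abara, Leclerc, Yilmaz, Chaudhari, Halvorsen, Delgado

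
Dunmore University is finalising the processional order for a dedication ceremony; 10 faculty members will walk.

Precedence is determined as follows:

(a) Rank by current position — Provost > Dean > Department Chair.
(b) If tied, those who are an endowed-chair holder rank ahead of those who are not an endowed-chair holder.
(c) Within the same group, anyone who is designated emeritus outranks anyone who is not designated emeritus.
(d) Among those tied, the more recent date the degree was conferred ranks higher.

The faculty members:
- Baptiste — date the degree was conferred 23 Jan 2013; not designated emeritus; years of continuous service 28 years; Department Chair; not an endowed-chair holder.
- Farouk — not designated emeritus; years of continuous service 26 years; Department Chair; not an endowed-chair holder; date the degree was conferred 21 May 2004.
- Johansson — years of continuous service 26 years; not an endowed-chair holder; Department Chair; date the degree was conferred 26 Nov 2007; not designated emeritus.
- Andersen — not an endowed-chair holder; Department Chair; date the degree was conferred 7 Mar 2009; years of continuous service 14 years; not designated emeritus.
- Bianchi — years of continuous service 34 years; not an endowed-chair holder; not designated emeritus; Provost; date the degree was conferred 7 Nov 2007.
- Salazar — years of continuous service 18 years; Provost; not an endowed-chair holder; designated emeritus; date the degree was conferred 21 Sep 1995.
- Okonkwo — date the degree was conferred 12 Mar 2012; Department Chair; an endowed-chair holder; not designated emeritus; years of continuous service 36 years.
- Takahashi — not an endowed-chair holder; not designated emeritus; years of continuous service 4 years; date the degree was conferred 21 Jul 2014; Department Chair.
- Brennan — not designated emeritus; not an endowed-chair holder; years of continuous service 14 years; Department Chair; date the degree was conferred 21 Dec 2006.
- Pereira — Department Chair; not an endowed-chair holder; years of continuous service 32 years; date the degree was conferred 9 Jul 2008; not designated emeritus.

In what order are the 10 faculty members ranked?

By current position: Salazar and Bianchi (Provost); then Okonkwo, Takahashi, Baptiste, Andersen, Pereira, Johansson, Brennan and Farouk (Department Chair).
Salazar and Bianchi are each not an endowed-chair holder, so the next rule applies.
Among Salazar and Bianchi, designated emeritus before not designated emeritus: Salazar (designated emeritus) before Bianchi (not designated emeritus).
Among Okonkwo, Takahashi, Baptiste, Andersen, Pereira, Johansson, Brennan and Farouk, an endowed-chair holder before not an endowed-chair holder: Okonkwo (an endowed-chair holder) before Takahashi, Baptiste, Andersen, Pereira, Johansson, Brennan and Farouk (not an endowed-chair holder).
Takahashi, Baptiste, Andersen, Pereira, Johansson, Brennan and Farouk are each not designated emeritus, so the next rule applies.
Among Takahashi, Baptiste, Andersen, Pereira, Johansson, Brennan and Farouk, by date the degree was conferred (later first): Takahashi (21 Jul 2014) before Baptiste (23 Jan 2013) before Andersen (7 Mar 2009) before Pereira (9 Jul 2008) before Johansson (26 Nov 2007) before Brennan (21 Dec 2006) before Farouk (21 May 2004).
Full order: Salazar, Bianchi, Okonkwo, Takahashi, Baptiste, Andersen, Pereira, Johansson, Brennan, Farouk.

Salazar, Bianchi, Okonkwo, Takahashi, Baptiste, Andersen, Pereira, Johansson, Brennan, Farouk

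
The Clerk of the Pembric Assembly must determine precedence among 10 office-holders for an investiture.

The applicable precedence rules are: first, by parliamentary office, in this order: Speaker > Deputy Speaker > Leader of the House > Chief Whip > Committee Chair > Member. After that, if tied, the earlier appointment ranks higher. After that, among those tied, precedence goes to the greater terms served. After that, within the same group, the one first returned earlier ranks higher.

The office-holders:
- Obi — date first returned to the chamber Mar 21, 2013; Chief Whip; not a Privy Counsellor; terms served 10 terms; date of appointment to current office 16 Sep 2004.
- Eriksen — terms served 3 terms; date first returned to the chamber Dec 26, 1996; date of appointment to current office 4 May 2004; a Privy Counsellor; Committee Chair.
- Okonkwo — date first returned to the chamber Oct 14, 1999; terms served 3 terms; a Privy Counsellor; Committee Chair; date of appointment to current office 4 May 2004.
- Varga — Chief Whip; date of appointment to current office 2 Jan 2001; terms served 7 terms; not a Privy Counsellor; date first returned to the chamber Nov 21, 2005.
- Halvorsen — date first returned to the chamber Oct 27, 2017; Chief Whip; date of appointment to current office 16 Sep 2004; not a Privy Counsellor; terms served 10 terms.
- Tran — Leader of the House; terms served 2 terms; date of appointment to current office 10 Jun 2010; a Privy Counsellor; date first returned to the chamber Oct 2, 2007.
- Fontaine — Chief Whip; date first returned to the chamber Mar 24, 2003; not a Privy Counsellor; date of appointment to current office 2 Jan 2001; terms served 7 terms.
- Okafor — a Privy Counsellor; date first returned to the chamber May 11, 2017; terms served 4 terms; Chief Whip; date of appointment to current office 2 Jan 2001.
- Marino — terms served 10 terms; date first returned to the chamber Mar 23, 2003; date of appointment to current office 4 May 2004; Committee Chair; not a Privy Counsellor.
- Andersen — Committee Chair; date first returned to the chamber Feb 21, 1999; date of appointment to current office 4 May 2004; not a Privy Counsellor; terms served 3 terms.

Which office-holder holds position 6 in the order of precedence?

Halvorsen

By parliamentary office: Tran (Leader of the House); then Fontaine, Varga, Okafor, Obi and Halvorsen (Chief Whip); then Marino, Eriksen, Andersen and Okonkwo (Committee Chair).
Among Fontaine, Varga, Okafor, Obi and Halvorsen, by date of appointment to current office (earlier first): Fontaine, Varga and Okafor (2 Jan 2001) before Obi and Halvorsen (16 Sep 2004).
Among Fontaine, Varga and Okafor, by terms served (higher first): Fontaine and Varga (7 terms) before Okafor (4 terms).
Among Fontaine and Varga, by date first returned to the chamber (earlier first): Fontaine (Mar 24, 2003) before Varga (Nov 21, 2005).
Obi and Halvorsen both have terms served 10 terms, so the next rule applies.
Among Obi and Halvorsen, by date first returned to the chamber (earlier first): Obi (Mar 21, 2013) before Halvorsen (Oct 27, 2017).
Marino, Eriksen, Andersen and Okonkwo all have date of appointment to current office 4 May 2004, so the next rule applies.
Among Marino, Eriksen, Andersen and Okonkwo, by terms served (higher first): Marino (10 terms) before Eriksen, Andersen and Okonkwo (3 terms).
Among Eriksen, Andersen and Okonkwo, by date first returned to the chamber (earlier first): Eriksen (Dec 26, 1996) before Andersen (Feb 21, 1999) before Okonkwo (Oct 14, 1999).
Order: Tran, Fontaine, Varga, Okafor, Obi, Halvorsen, Marino, Eriksen, Andersen, Okonkwo.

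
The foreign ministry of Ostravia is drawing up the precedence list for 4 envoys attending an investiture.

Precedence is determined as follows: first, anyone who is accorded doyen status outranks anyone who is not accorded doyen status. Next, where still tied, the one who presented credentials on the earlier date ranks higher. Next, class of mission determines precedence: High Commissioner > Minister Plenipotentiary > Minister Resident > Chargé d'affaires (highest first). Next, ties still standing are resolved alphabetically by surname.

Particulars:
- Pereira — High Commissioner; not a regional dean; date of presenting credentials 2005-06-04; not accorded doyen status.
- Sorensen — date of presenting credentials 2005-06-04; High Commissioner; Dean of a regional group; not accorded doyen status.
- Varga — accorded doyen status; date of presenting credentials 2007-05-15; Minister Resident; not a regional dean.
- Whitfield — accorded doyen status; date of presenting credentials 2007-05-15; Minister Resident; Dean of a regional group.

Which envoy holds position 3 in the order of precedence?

Pereira

By the first rule: Varga and Whitfield (both accorded doyen status); then Pereira and Sorensen (both not accorded doyen status).
Varga and Whitfield both have date of presenting credentials 2007-05-15, so the next rule applies.
Varga and Whitfield are each Minister Resident, so the next rule applies.
Among Varga and Whitfield, alphabetically by surname: Varga before Whitfield.
Pereira and Sorensen both have date of presenting credentials 2005-06-04, so the next rule applies.
Pereira and Sorensen are each High Commissioner, so the next rule applies.
Among Pereira and Sorensen, alphabetically by surname: Pereira before Sorensen.
Order: Varga, Whitfield, Pereira, Sorensen.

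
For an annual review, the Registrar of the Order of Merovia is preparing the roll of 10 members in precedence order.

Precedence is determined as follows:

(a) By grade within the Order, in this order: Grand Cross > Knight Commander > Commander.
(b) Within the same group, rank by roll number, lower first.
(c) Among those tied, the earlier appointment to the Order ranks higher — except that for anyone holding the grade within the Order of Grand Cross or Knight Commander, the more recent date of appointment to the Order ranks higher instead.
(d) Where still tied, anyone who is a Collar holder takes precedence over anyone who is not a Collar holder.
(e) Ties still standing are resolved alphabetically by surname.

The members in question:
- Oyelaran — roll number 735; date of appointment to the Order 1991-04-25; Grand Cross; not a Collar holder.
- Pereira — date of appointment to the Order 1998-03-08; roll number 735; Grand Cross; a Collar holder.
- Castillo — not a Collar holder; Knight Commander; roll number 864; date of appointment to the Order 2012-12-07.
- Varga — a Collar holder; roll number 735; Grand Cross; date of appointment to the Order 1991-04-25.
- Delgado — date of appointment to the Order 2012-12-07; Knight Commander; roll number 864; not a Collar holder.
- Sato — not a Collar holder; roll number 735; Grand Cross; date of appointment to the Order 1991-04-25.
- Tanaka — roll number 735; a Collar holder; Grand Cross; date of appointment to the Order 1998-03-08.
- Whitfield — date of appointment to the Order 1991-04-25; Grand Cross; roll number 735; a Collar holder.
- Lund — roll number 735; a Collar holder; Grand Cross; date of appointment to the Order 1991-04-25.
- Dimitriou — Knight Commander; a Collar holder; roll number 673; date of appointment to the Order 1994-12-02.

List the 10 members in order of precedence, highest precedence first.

Pereira, Tanaka, Lund, Varga, Whitfield, Oyelaran, Sato, Dimitriou, Castillo, Delgado

By grade within the Order: Pereira, Tanaka, Lund, Varga, Whitfield, Oyelaran and Sato (Grand Cross); then Dimitriou, Castillo and Delgado (Knight Commander).
Pereira, Tanaka, Lund, Varga, Whitfield, Oyelaran and Sato all have roll number 735, so the next rule applies.
Among Pereira, Tanaka, Lund, Varga, Whitfield, Oyelaran and Sato, by date of appointment to the Order (later first) (reversed rule for this group): Pereira and Tanaka (1998-03-08) before Lund, Varga, Whitfield, Oyelaran and Sato (1991-04-25).
Pereira and Tanaka are each a Collar holder, so the next rule applies.
Among Pereira and Tanaka, alphabetically by surname: Pereira before Tanaka.
Among Lund, Varga, Whitfield, Oyelaran and Sato, a Collar holder before not a Collar holder: Lund, Varga and Whitfield (a Collar holder) before Oyelaran and Sato (not a Collar holder).
Among Lund, Varga and Whitfield, alphabetically by surname: Lund before Varga before Whitfield.
Among Oyelaran and Sato, alphabetically by surname: Oyelaran before Sato.
Among Dimitriou, Castillo and Delgado, by roll number (lower first): Dimitriou (673) before Castillo and Delgado (864).
Castillo and Delgado both have date of appointment to the Order 2012-12-07, so the next rule applies.
Castillo and Delgado are each not a Collar holder, so the next rule applies.
Among Castillo and Delgado, alphabetically by surname: Castillo before Delgado.
Full order: Pereira, Tanaka, Lund, Varga, Whitfield, Oyelaran, Sato, Dimitriou, Castillo, Delgado.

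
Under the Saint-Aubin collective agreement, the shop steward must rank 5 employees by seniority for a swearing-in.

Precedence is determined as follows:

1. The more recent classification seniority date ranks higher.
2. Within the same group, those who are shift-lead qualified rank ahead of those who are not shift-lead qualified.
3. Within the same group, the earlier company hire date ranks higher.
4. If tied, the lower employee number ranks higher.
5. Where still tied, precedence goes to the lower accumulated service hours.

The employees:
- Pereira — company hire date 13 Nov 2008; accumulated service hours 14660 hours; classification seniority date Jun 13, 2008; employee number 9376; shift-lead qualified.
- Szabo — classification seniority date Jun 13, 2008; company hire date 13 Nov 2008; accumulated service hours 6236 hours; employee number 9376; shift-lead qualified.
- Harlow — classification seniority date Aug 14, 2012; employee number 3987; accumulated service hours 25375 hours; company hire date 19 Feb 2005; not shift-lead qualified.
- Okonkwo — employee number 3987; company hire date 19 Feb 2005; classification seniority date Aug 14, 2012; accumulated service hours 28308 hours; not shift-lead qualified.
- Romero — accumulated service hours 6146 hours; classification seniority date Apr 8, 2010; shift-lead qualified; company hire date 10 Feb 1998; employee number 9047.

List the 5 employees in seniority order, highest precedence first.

Harlow, Okonkwo, Romero, Szabo, Pereira

By classification seniority date (later first): Harlow and Okonkwo (both Aug 14, 2012); then Romero (Apr 8, 2010); then Szabo and Pereira (both Jun 13, 2008).
Harlow and Okonkwo are each not shift-lead qualified, so the next rule applies.
Harlow and Okonkwo both have company hire date 19 Feb 2005, so the next rule applies.
Harlow and Okonkwo both have employee number 3987, so the next rule applies.
Among Harlow and Okonkwo, by accumulated service hours (lower first): Harlow (25375 hours) before Okonkwo (28308 hours).
Szabo and Pereira are each shift-lead qualified, so the next rule applies.
Szabo and Pereira both have company hire date 13 Nov 2008, so the next rule applies.
Szabo and Pereira both have employee number 9376, so the next rule applies.
Among Szabo and Pereira, by accumulated service hours (lower first): Szabo (6236 hours) before Pereira (14660 hours).
Full order: Harlow, Okonkwo, Romero, Szabo, Pereira.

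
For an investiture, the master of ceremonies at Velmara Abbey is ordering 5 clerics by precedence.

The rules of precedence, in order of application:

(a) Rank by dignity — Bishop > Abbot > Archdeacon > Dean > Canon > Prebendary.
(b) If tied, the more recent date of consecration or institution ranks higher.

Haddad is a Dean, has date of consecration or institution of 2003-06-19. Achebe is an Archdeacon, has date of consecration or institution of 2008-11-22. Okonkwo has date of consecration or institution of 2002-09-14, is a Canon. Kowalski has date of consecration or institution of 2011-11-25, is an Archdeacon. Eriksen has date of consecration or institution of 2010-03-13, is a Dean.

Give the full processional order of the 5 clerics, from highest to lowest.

Kowalski, Achebe, Eriksen, Haddad, Okonkwo

By dignity: Kowalski and Achebe (Archdeacon); then Eriksen and Haddad (Dean); then Okonkwo (Canon).
Among Kowalski and Achebe, by date of consecration or institution (later first): Kowalski (2011-11-25) before Achebe (2008-11-22).
Among Eriksen and Haddad, by date of consecration or institution (later first): Eriksen (2010-03-13) before Haddad (2003-06-19).
Full order: Kowalski, Achebe, Eriksen, Haddad, Okonkwo.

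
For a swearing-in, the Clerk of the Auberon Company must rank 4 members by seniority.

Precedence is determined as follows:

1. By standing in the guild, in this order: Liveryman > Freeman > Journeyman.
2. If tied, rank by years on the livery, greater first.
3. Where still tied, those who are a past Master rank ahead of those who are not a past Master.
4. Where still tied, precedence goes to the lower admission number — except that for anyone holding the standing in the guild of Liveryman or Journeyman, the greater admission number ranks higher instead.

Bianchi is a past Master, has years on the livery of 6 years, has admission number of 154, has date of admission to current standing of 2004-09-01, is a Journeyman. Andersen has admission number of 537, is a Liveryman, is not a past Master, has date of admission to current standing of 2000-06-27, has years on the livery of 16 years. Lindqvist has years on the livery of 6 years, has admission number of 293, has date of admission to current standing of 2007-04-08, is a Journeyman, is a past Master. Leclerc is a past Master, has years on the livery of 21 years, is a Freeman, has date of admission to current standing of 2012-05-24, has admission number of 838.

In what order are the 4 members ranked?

By standing in the guild: Andersen (Liveryman); then Leclerc (Freeman); then Lindqvist and Bianchi (Journeyman).
Lindqvist and Bianchi both have years on the livery 6 years, so the next rule applies.
Lindqvist and Bianchi are each a past Master, so the next rule applies.
Among Lindqvist and Bianchi, by admission number (higher first) (reversed rule for this group): Lindqvist (293) before Bianchi (154).
Full order: Andersen, Leclerc, Lindqvist, Bianchi.

Andersen, Leclerc, Lindqvist, Bianchi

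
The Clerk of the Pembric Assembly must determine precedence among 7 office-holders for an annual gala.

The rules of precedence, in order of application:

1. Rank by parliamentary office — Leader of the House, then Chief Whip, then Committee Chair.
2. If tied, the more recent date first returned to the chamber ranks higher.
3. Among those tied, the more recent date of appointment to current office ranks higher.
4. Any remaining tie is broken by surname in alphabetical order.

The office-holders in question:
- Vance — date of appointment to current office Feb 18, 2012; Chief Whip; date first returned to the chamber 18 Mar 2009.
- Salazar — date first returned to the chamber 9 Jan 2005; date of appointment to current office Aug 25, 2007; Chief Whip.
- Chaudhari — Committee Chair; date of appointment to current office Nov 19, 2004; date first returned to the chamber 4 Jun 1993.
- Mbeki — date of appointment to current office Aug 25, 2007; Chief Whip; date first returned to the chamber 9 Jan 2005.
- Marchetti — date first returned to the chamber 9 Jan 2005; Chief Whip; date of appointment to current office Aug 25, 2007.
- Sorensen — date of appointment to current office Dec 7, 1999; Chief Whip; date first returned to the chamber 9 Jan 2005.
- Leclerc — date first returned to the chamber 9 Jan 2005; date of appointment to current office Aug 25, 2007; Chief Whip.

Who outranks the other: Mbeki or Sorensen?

By parliamentary office: Vance, Leclerc, Marchetti, Mbeki, Salazar and Sorensen (Chief Whip); then Chaudhari (Committee Chair).
Among Vance, Leclerc, Marchetti, Mbeki, Salazar and Sorensen, by date first returned to the chamber (later first): Vance (18 Mar 2009) before Leclerc, Marchetti, Mbeki, Salazar and Sorensen (9 Jan 2005).
Among Leclerc, Marchetti, Mbeki, Salazar and Sorensen, by date of appointment to current office (later first): Leclerc, Marchetti, Mbeki and Salazar (Aug 25, 2007) before Sorensen (Dec 7, 1999).
Among Leclerc, Marchetti, Mbeki and Salazar, alphabetically by surname: Leclerc before Marchetti before Mbeki before Salazar.
So Mbeki takes precedence.

Mbeki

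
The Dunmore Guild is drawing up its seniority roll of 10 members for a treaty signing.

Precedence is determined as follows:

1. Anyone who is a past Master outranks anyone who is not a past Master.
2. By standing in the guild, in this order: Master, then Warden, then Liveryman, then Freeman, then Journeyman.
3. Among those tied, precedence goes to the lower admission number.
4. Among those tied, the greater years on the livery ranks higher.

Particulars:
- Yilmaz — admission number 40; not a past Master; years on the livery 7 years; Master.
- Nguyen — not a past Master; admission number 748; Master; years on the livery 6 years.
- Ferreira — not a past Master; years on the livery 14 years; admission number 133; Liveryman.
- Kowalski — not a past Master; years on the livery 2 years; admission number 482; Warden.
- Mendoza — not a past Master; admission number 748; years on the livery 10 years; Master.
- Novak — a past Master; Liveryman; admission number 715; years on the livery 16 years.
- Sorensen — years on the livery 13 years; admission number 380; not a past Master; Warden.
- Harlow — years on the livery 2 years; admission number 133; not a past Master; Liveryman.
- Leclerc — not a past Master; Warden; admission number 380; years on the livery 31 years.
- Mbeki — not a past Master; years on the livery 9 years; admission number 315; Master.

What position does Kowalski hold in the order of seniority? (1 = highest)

By the first rule: Novak (a past Master); then Yilmaz, Mbeki, Mendoza, Nguyen, Leclerc, Sorensen, Kowalski, Ferreira and Harlow (each not a past Master).
Among Yilmaz, Mbeki, Mendoza, Nguyen, Leclerc, Sorensen, Kowalski, Ferreira and Harlow, by standing in the guild: Yilmaz, Mbeki, Mendoza and Nguyen (Master) before Leclerc, Sorensen and Kowalski (Warden) before Ferreira and Harlow (Liveryman).
Among Yilmaz, Mbeki, Mendoza and Nguyen, by admission number (lower first): Yilmaz (40) before Mbeki (315) before Mendoza and Nguyen (748).
Among Mendoza and Nguyen, by years on the livery (higher first): Mendoza (10 years) before Nguyen (6 years).
Among Leclerc, Sorensen and Kowalski, by admission number (lower first): Leclerc and Sorensen (380) before Kowalski (482).
Among Leclerc and Sorensen, by years on the livery (higher first): Leclerc (31 years) before Sorensen (13 years).
Ferreira and Harlow both have admission number 133, so the next rule applies.
Among Ferreira and Harlow, by years on the livery (higher first): Ferreira (14 years) before Harlow (2 years).
Order: Novak, Yilmaz, Mbeki, Mendoza, Nguyen, Leclerc, Sorensen, Kowalski, Ferreira, Harlow. So position 8.

8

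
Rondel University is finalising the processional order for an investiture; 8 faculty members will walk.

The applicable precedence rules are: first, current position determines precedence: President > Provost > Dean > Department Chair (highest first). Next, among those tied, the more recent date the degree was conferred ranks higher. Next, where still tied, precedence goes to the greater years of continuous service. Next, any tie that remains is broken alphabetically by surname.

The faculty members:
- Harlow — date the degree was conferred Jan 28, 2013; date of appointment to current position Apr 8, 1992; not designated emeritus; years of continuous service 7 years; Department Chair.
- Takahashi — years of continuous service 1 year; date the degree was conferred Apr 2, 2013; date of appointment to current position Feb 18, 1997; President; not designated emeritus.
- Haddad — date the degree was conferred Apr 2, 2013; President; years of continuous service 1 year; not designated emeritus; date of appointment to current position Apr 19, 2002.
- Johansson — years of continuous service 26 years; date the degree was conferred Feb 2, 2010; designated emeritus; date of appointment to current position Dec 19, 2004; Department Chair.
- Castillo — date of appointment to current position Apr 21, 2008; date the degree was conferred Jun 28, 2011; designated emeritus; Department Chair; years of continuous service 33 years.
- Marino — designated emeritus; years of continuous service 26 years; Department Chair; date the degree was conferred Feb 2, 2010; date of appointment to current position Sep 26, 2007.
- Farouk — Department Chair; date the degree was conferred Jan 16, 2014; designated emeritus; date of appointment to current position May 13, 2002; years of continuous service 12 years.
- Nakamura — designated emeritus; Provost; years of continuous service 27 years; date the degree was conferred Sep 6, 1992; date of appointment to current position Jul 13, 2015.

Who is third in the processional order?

Nakamura

By current position: Haddad and Takahashi (President); then Nakamura (Provost); then Farouk, Harlow, Castillo, Johansson and Marino (Department Chair).
Haddad and Takahashi both have date the degree was conferred Apr 2, 2013, so the next rule applies.
Haddad and Takahashi both have years of continuous service 1 year, so the next rule applies.
Among Haddad and Takahashi, alphabetically by surname: Haddad before Takahashi.
Among Farouk, Harlow, Castillo, Johansson and Marino, by date the degree was conferred (later first): Farouk (Jan 16, 2014) before Harlow (Jan 28, 2013) before Castillo (Jun 28, 2011) before Johansson and Marino (Feb 2, 2010).
Johansson and Marino both have years of continuous service 26 years, so the next rule applies.
Among Johansson and Marino, alphabetically by surname: Johansson before Marino.
Order: Haddad, Takahashi, Nakamura, Farouk, Harlow, Castillo, Johansson, Marino.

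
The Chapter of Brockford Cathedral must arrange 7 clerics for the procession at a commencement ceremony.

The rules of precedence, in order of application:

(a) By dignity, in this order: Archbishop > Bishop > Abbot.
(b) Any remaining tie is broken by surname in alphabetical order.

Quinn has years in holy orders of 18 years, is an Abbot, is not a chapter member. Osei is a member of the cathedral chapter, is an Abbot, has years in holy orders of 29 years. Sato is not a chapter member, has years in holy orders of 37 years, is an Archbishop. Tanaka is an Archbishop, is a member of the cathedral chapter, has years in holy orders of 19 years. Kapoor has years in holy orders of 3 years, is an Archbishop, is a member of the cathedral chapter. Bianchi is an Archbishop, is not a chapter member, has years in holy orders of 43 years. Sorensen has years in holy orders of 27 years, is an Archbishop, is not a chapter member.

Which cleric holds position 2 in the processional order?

Kapoor

By dignity: Bianchi, Kapoor, Sato, Sorensen and Tanaka (Archbishop); then Osei and Quinn (Abbot).
Among Bianchi, Kapoor, Sato, Sorensen and Tanaka, alphabetically by surname: Bianchi before Kapoor before Sato before Sorensen before Tanaka.
Among Osei and Quinn, alphabetically by surname: Osei before Quinn.
Order: Bianchi, Kapoor, Sato, Sorensen, Tanaka, Osei, Quinn.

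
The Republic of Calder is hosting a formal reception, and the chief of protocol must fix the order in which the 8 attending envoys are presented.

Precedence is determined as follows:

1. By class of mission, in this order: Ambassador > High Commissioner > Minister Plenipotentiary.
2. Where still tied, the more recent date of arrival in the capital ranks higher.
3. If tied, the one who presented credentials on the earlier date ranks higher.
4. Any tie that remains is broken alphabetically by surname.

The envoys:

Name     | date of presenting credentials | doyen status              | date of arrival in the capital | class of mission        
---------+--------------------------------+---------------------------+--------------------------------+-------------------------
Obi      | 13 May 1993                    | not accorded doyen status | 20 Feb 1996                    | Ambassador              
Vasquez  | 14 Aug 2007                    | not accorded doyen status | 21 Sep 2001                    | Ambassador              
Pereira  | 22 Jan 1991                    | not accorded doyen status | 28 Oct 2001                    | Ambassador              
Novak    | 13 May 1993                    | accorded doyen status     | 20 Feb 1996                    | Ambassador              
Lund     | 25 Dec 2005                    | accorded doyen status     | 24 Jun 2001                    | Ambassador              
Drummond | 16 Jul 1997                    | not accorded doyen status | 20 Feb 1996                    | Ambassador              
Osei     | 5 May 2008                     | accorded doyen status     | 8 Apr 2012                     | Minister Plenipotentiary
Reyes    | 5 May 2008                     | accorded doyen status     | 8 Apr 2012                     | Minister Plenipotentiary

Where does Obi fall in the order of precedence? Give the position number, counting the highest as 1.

5

By class of mission: Pereira, Vasquez, Lund, Novak, Obi and Drummond (Ambassador); then Osei and Reyes (Minister Plenipotentiary).
Among Pereira, Vasquez, Lund, Novak, Obi and Drummond, by date of arrival in the capital (later first): Pereira (28 Oct 2001) before Vasquez (21 Sep 2001) before Lund (24 Jun 2001) before Novak, Obi and Drummond (20 Feb 1996).
Among Novak, Obi and Drummond, by date of presenting credentials (earlier first): Novak and Obi (13 May 1993) before Drummond (16 Jul 1997).
Among Novak and Obi, alphabetically by surname: Novak before Obi.
Osei and Reyes both have date of arrival in the capital 8 Apr 2012, so the next rule applies.
Osei and Reyes both have date of presenting credentials 5 May 2008, so the next rule applies.
Among Osei and Reyes, alphabetically by surname: Osei before Reyes.
Order: Pereira, Vasquez, Lund, Novak, Obi, Drummond, Osei, Reyes. So position 5.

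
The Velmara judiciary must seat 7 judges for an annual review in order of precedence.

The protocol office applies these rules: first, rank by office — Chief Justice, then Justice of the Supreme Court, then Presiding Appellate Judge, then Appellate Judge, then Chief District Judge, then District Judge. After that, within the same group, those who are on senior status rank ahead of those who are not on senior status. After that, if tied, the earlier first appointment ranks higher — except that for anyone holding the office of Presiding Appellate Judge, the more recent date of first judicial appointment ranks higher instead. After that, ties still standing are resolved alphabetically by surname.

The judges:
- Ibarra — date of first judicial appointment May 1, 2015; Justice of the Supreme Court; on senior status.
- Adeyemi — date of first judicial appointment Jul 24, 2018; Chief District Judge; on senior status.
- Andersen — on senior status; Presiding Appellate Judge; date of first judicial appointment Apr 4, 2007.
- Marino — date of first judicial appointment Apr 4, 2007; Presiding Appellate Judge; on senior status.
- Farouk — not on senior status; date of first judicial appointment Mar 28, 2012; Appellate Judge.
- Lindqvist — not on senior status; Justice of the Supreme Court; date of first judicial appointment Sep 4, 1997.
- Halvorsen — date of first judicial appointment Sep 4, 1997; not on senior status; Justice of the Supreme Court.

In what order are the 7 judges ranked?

Ibarra, Halvorsen, Lindqvist, Andersen, Marino, Farouk, Adeyemi

By office: Ibarra, Halvorsen and Lindqvist (Justice of the Supreme Court); then Andersen and Marino (Presiding Appellate Judge); then Farouk (Appellate Judge); then Adeyemi (Chief District Judge).
Among Ibarra, Halvorsen and Lindqvist, on senior status before not on senior status: Ibarra (on senior status) before Halvorsen and Lindqvist (not on senior status).
Halvorsen and Lindqvist both have date of first judicial appointment Sep 4, 1997, so the next rule applies.
Among Halvorsen and Lindqvist, alphabetically by surname: Halvorsen before Lindqvist.
Andersen and Marino are each on senior status, so the next rule applies.
Andersen and Marino both have date of first judicial appointment Apr 4, 2007, so the next rule applies.
Among Andersen and Marino, alphabetically by surname: Andersen before Marino.
Full order: Ibarra, Halvorsen, Lindqvist, Andersen, Marino, Farouk, Adeyemi.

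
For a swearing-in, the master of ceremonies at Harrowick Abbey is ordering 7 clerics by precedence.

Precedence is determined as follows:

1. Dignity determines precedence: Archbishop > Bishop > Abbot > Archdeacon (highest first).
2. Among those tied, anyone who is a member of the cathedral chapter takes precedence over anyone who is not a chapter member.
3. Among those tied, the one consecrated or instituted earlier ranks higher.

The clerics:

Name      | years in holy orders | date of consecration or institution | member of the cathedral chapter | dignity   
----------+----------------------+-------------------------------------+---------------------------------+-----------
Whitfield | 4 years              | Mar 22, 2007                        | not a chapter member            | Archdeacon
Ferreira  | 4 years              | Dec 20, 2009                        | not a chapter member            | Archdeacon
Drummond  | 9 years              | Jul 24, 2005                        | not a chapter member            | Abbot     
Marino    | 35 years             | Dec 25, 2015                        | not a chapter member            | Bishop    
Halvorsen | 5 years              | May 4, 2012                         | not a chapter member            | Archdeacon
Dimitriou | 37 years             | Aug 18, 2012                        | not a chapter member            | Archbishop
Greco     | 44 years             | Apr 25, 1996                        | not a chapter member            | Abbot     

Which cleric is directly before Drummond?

By dignity: Dimitriou (Archbishop); then Marino (Bishop); then Greco and Drummond (Abbot); then Whitfield, Ferreira and Halvorsen (Archdeacon).
Greco and Drummond are each not a chapter member, so the next rule applies.
Among Greco and Drummond, by date of consecration or institution (earlier first): Greco (Apr 25, 1996) before Drummond (Jul 24, 2005).
Whitfield, Ferreira and Halvorsen are each not a chapter member, so the next rule applies.
Among Whitfield, Ferreira and Halvorsen, by date of consecration or institution (earlier first): Whitfield (Mar 22, 2007) before Ferreira (Dec 20, 2009) before Halvorsen (May 4, 2012).
Order: Dimitriou, Marino, Greco, Drummond, Whitfield, Ferreira, Halvorsen.

Greco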